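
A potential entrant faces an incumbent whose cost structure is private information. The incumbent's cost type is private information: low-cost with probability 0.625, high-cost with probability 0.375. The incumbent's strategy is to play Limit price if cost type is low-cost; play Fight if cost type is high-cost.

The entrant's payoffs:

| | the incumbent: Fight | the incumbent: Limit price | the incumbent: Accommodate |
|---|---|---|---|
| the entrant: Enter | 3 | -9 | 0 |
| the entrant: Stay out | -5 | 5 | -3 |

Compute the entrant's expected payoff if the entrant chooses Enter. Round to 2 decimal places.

Take the expectation over the incumbent's cost type, weighting each type's action by its prior probability.
E[Enter] = 0.625·(-9) + 0.375·3 = (-5.625) + 1.125 = -4.5

-4.50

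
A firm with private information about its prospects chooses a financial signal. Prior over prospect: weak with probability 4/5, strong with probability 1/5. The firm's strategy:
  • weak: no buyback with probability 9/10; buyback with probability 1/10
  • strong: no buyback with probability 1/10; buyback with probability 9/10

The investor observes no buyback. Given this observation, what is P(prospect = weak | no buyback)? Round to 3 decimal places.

0.973

P(no buyback) = (4/5)·(9/10) + (1/5)·(1/10) = 37/50
P(weak | no buyback) = ((4/5)·(9/10)) / (37/50) = (18/25) / (37/50) = 36/37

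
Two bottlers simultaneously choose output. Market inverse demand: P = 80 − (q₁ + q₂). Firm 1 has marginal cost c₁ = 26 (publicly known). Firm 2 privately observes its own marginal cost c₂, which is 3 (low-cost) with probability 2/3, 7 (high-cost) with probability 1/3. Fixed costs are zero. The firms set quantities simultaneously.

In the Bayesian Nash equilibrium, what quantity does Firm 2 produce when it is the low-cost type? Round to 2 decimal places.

Firm 2 with cost c maximizes (80 − (q₁+q₂) − c)·q₂, giving q₂(c) = (80 − c − q₁)/2.
E[c₂] = 2/3·3 + 1/3·7 = 4.33333
Firm 1's FOC against E[q₂] yields q₁ = (80 − 2·26 + E[c₂])/3 = (80 − 52 + 4.33333)/3 = 10.7778.
q₂(low-cost) = (80 − 3 − 10.7778)/2 = 33.1111.

33.11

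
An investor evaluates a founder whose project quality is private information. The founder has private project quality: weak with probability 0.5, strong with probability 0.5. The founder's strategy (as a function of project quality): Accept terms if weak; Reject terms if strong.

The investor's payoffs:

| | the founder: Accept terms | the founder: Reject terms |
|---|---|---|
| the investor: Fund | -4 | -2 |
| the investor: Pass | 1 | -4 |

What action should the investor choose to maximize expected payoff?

E[Fund] = 0.5·(-4) + 0.5·(-2) = -3
E[Pass] = 0.5·(1) + 0.5·(-4) = -1.5
Best response: Pass (-1.5 is the largest).

Pass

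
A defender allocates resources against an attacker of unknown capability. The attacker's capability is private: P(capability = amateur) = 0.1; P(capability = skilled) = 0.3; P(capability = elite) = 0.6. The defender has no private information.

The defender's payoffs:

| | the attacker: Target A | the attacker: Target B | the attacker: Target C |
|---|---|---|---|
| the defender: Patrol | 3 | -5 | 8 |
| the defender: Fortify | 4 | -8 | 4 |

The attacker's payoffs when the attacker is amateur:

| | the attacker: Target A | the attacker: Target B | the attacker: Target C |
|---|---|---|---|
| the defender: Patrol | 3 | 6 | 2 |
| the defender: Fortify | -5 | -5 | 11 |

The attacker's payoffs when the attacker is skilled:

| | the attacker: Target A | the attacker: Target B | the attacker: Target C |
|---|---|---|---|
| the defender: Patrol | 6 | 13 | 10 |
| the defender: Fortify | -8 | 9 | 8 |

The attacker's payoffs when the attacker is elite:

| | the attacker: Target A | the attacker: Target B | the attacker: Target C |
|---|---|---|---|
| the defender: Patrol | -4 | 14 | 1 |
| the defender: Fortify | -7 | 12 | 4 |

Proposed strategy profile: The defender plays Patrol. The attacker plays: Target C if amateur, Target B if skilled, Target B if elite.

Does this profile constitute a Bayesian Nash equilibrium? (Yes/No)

A profile is a BNE iff every type of every player is best-responding given beliefs about the other side.
The defender plays Patrol: E[Patrol] = 0.1·(8) + 0.3·(-5) + 0.6·(-5) = -3.7; E[Fortify] = -6.8. Best-responding. ✓
The attacker (capability amateur), facing Patrol: Target A gives 3, Target B gives 6, Target C gives 2. Proposed Target C is not best — profitable deviation exists. ✗
The attacker (capability skilled), facing Patrol: Target A gives 6, Target B gives 13, Target C gives 10. Proposed Target B is best. ✓
The attacker (capability elite), facing Patrol: Target A gives -4, Target B gives 14, Target C gives 1. Proposed Target B is best. ✓

No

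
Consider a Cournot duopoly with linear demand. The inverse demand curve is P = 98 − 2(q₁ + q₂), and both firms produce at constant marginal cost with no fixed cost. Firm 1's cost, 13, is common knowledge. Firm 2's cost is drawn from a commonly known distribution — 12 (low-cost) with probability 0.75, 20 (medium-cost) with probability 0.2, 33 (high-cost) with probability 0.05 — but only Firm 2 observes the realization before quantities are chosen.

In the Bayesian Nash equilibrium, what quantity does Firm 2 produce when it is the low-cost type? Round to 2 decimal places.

Type-c best response for Firm 2: q₂(c) = (98 − c)/4 − q₁/2.
Firm 1 maximizes expected profit; its first-order condition is 98 − 4q₁ − 2E[q₂] − 13 = 0.
Substituting E[q₂] and solving: E[c₂] = 14.65, so q₁ = (98 − 2·13 + 14.65)/6 = 14.4417.
q₂(low-cost) = (98 − 12 − 2·14.4417)/4 = 14.2792.

14.28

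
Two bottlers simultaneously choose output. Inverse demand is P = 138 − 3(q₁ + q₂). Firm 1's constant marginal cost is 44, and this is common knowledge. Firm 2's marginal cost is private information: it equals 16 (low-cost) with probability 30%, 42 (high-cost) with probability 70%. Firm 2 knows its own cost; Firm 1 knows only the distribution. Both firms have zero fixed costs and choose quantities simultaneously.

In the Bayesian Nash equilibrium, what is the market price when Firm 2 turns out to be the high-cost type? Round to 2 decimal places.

75.97

Type-c best response for Firm 2: q₂(c) = (138 − c)/6 − q₁/2.
Firm 1 maximizes expected profit; its first-order condition is 138 − 6q₁ − 3E[q₂] − 44 = 0.
Substituting E[q₂] and solving: E[c₂] = 34.2, so q₁ = (138 − 2·44 + 34.2)/9 = 9.35556.
q₂(high-cost) = 11.3222, so P = 138 − 3·(9.35556 + 11.3222) = 75.9667.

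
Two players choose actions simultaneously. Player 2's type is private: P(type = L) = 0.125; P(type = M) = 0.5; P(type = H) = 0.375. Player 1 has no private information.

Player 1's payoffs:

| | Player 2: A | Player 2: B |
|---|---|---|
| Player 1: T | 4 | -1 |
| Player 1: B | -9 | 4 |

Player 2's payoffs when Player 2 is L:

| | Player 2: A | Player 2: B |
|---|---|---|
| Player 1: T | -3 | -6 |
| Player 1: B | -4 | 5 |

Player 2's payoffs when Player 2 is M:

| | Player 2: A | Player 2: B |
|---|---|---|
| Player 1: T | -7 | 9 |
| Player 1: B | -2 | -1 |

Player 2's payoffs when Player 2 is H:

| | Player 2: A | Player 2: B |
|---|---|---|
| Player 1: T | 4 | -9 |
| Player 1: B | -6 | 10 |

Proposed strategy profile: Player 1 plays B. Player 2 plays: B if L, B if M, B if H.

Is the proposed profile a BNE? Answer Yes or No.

A profile is a BNE iff every type of every player is best-responding given beliefs about the other side.
Player 1 plays B: E[B] = 0.125·(4) + 0.5·(4) + 0.375·(4) = 4; E[T] = -1. Best-responding. ✓
Player 2 (type L), facing B: A gives -4, B gives 5. Proposed B is best. ✓
Player 2 (type M), facing B: A gives -2, B gives -1. Proposed B is best. ✓
Player 2 (type H), facing B: A gives -6, B gives 10. Proposed B is best. ✓

Yes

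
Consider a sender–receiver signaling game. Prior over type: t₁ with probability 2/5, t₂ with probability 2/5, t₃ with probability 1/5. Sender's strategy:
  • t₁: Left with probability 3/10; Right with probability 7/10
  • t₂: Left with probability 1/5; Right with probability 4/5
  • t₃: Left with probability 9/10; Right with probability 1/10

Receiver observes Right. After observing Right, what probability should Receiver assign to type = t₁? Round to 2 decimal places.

0.45

Apply Bayes' rule using the sender's strategy as the likelihood.
P(Right) = (2/5)·(7/10) + (2/5)·(4/5) + (1/5)·(1/10) = 31/50
P(t₁ | Right) = ((2/5)·(7/10)) / (31/50) = (7/25) / (31/50) = 14/31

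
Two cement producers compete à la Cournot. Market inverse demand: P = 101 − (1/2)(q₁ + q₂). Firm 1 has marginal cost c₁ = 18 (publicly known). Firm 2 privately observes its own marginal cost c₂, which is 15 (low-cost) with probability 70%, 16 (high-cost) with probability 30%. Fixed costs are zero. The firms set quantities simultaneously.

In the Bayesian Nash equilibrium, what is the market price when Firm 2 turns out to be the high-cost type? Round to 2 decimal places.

45.12

Each type of Firm 2 best-responds to q₁; Firm 1 best-responds to the expected q₂ over Firm 2's types.
Firm 2 with cost c maximizes (101 − (1/2)(q₁+q₂) − c)·q₂, giving q₂(c) = (101 − c − (1/2)q₁).
E[c₂] = 0.7·15 + 0.3·16 = 15.3
Firm 1's FOC against E[q₂] yields q₁ = (101 − 2·18 + E[c₂])/(3/2) = (101 − 36 + 15.3)/(3/2) = 53.5333.
q₂(high-cost) = 58.2333, so P = 101 − (1/2)·(53.5333 + 58.2333) = 45.1167.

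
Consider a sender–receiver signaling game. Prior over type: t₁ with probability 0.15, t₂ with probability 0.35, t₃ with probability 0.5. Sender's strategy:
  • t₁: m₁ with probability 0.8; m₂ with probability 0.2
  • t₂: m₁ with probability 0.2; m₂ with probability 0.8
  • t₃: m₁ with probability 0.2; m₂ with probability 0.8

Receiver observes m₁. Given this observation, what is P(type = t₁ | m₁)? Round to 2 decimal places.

P(m₁) = 0.15·0.8 + 0.35·0.2 + 0.5·0.2 = 0.29
P(t₁ | m₁) = (0.15·0.8) / 0.29 = 0.12 / 0.29 = 0.413793

0.41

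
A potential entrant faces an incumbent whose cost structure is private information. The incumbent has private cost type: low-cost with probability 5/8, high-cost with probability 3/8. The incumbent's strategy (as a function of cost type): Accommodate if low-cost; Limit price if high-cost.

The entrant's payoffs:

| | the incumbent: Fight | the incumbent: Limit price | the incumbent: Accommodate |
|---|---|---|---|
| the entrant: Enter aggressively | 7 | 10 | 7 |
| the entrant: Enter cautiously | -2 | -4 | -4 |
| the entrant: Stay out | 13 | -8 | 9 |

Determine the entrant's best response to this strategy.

Enter aggressively

E[Enter aggressively] = 5/8·(7) + 3/8·(10) = 65/8
E[Enter cautiously] = 5/8·(-4) + 3/8·(-4) = -4
E[Stay out] = 5/8·(9) + 3/8·(-8) = 21/8
Best response: Enter aggressively (65/8 is the largest).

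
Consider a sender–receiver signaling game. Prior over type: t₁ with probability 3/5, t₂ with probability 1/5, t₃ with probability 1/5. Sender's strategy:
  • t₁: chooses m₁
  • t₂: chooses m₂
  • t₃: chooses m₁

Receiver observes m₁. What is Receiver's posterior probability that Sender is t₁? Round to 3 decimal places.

0.750

Apply Bayes' rule using the sender's strategy as the likelihood.
P(m₁) = (3/5)·1 + (1/5)·0 + (1/5)·1 = 4/5
P(t₁ | m₁) = ((3/5)·1) / (4/5) = (3/5) / (4/5) = 3/4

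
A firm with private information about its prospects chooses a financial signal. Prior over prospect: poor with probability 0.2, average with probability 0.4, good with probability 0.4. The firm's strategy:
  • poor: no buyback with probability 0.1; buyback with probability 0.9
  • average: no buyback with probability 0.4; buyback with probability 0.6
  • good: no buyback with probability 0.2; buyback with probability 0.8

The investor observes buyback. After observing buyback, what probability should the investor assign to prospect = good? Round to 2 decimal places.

P(buyback) = 0.2·0.9 + 0.4·0.6 + 0.4·0.8 = 0.74
P(good | buyback) = (0.4·0.8) / 0.74 = 0.32 / 0.74 = 0.432432

0.43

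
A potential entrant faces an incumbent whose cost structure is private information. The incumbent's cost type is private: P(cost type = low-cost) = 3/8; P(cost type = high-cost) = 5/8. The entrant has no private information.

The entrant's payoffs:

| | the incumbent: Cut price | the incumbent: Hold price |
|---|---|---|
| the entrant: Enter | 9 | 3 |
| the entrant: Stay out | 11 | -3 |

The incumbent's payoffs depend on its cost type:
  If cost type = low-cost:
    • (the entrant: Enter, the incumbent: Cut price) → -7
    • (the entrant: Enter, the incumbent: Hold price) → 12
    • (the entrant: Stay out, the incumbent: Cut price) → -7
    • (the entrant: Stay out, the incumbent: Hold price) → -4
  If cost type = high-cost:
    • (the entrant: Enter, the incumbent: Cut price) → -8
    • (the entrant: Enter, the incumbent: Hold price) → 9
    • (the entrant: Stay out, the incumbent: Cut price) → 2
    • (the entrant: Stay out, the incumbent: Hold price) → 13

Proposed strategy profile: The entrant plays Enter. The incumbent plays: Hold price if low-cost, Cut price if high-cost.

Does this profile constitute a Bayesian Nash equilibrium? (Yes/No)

No

The entrant plays Enter: E[Enter] = 3/8·(3) + 5/8·(9) = 27/4; E[Stay out] = 23/4. Best-responding. ✓
The incumbent (cost type low-cost), facing Enter: Cut price gives -7, Hold price gives 12. Proposed Hold price is best. ✓
The incumbent (cost type high-cost), facing Enter: Cut price gives -8, Hold price gives 9. Proposed Cut price is not best — profitable deviation exists. ✗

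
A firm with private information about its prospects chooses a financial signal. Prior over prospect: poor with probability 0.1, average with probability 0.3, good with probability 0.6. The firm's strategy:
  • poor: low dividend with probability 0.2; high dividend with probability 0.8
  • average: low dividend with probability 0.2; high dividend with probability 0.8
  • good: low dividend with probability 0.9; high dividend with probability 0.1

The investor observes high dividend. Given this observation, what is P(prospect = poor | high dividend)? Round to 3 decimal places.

P(high dividend) = 0.1·0.8 + 0.3·0.8 + 0.6·0.1 = 0.38
P(poor | high dividend) = (0.1·0.8) / 0.38 = 0.08 / 0.38 = 0.210526

0.211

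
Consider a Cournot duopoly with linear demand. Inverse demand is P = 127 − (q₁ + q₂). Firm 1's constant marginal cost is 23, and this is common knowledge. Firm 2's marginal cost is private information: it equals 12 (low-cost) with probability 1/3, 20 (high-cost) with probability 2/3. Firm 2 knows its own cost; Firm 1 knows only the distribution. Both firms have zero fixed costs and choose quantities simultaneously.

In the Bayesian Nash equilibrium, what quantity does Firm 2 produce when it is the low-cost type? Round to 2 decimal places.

Each type of Firm 2 best-responds to q₁; Firm 1 best-responds to the expected q₂ over Firm 2's types.
Firm 2 with cost c maximizes (127 − (q₁+q₂) − c)·q₂, giving q₂(c) = (127 − c − q₁)/2.
E[c₂] = 1/3·12 + 2/3·20 = 17.3333
Firm 1's FOC against E[q₂] yields q₁ = (127 − 2·23 + E[c₂])/3 = (127 − 46 + 17.3333)/3 = 32.7778.
q₂(low-cost) = (127 − 12 − 32.7778)/2 = 41.1111.

41.11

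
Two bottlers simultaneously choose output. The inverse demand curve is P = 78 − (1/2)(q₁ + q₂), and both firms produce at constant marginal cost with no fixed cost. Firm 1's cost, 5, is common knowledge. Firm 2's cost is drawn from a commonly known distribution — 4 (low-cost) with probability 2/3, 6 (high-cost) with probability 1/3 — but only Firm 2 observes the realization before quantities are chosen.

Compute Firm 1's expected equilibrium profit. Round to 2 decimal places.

Each type of Firm 2 best-responds to q₁; Firm 1 best-responds to the expected q₂ over Firm 2's types.
Firm 2 with cost c maximizes (78 − (1/2)(q₁+q₂) − c)·q₂, giving q₂(c) = (78 − c − (1/2)q₁).
E[c₂] = 2/3·4 + 1/3·6 = 4.66667
Firm 1's FOC against E[q₂] yields q₁ = (78 − 2·5 + E[c₂])/(3/2) = (78 − 10 + 4.66667)/(3/2) = 48.4444.
E[P] = 78 − (1/2)·(q₁ + E[q₂]) = 29.2222; Firm 1's expected profit = (E[P] − 5)·q₁ = (29.2222 − 5)·48.4444 = 1173.43.

1173.43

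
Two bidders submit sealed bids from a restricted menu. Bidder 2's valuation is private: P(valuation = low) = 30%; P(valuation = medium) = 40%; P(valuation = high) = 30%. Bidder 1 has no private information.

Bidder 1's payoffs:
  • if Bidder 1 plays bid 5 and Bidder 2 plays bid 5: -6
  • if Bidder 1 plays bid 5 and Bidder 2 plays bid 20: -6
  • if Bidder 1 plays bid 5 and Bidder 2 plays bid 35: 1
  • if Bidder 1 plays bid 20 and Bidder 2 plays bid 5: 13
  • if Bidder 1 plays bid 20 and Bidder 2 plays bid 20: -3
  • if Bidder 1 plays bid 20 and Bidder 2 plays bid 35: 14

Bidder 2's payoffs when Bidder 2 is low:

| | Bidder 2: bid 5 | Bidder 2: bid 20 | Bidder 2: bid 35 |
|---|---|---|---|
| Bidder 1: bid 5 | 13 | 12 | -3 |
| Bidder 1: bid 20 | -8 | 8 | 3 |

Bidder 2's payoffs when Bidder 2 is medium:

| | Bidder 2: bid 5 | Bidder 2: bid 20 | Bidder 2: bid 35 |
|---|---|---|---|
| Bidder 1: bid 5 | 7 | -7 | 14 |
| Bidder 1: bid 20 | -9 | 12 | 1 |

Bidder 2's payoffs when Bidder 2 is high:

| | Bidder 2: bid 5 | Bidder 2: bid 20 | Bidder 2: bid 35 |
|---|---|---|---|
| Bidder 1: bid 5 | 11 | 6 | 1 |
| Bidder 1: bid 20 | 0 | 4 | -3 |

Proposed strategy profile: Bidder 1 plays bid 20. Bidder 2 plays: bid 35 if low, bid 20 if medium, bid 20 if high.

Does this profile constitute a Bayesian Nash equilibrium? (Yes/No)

No

Bidder 1 plays bid 20: E[bid 20] = 0.3·(14) + 0.4·(-3) + 0.3·(-3) = 2.1; E[bid 5] = -3.9. Best-responding. ✓
Bidder 2 (valuation low), facing bid 20: bid 5 gives -8, bid 20 gives 8, bid 35 gives 3. Proposed bid 35 is not best — profitable deviation exists. ✗
Bidder 2 (valuation medium), facing bid 20: bid 5 gives -9, bid 20 gives 12, bid 35 gives 1. Proposed bid 20 is best. ✓
Bidder 2 (valuation high), facing bid 20: bid 5 gives 0, bid 20 gives 4, bid 35 gives -3. Proposed bid 20 is best. ✓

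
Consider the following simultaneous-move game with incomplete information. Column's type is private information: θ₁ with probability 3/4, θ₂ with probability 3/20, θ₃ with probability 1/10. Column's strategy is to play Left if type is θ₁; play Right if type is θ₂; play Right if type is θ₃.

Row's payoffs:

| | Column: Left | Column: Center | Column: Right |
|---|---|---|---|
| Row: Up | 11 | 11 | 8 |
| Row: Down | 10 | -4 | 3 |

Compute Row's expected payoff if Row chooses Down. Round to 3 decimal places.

Take the expectation over Column's type, weighting each type's action by its prior probability.
E[Down] = 3/4·10 + 3/20·3 + 1/10·3 = 15/2 + 9/20 + 3/10 = 33/4

8.250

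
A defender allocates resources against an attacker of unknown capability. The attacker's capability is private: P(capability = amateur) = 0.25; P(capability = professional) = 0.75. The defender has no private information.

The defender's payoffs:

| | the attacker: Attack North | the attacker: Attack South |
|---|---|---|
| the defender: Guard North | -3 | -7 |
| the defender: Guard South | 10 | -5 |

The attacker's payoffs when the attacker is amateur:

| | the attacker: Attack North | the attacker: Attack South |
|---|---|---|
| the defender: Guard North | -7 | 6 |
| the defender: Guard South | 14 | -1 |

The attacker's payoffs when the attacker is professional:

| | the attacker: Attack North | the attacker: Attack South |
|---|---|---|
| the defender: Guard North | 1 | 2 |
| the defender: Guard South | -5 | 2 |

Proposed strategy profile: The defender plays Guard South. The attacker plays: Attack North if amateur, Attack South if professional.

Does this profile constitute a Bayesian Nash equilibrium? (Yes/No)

Yes

A profile is a BNE iff every type of every player is best-responding given beliefs about the other side.
The defender plays Guard South: E[Guard South] = 0.25·(10) + 0.75·(-5) = -1.25; E[Guard North] = -6. Best-responding. ✓
The attacker (capability amateur), facing Guard South: Attack North gives 14, Attack South gives -1. Proposed Attack North is best. ✓
The attacker (capability professional), facing Guard South: Attack North gives -5, Attack South gives 2. Proposed Attack South is best. ✓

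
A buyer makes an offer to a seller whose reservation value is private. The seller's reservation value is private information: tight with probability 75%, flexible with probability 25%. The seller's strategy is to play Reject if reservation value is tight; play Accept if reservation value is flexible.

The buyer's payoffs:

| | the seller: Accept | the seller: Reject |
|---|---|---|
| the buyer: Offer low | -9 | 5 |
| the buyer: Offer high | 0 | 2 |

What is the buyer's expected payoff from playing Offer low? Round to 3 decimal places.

Take the expectation over the seller's reservation value, weighting each type's action by its prior probability.
E[Offer low] = 0.75·5 + 0.25·(-9) = 3.75 + (-2.25) = 1.5

1.500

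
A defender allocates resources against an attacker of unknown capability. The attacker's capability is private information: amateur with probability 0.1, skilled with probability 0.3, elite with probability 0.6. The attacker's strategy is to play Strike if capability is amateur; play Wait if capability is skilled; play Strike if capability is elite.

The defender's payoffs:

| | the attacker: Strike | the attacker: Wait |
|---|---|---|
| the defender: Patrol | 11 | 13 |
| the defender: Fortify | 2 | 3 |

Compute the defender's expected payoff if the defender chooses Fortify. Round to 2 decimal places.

E[Fortify] = 0.1·2 + 0.3·3 + 0.6·2 = 0.2 + 0.9 + 1.2 = 2.3

2.30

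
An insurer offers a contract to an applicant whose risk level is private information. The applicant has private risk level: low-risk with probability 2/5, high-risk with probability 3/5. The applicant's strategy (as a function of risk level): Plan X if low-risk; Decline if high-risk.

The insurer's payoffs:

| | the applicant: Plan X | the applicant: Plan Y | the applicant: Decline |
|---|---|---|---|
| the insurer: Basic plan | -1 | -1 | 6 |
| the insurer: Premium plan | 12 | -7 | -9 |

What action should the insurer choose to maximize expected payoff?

E[Basic plan] = 2/5·(-1) + 3/5·(6) = 16/5
E[Premium plan] = 2/5·(12) + 3/5·(-9) = -3/5
Best response: Basic plan (16/5 is the largest).

Basic plan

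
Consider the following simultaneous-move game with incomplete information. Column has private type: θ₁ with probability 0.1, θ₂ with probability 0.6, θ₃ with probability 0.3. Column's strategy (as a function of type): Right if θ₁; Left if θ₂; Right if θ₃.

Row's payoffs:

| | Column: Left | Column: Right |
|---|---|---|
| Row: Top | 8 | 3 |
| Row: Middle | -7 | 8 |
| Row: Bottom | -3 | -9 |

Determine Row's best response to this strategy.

E[Top] = 0.1·(3) + 0.6·(8) + 0.3·(3) = 6
E[Middle] = 0.1·(8) + 0.6·(-7) + 0.3·(8) = -1
E[Bottom] = 0.1·(-9) + 0.6·(-3) + 0.3·(-9) = -5.4
Best response: Top (6 is the largest).

Top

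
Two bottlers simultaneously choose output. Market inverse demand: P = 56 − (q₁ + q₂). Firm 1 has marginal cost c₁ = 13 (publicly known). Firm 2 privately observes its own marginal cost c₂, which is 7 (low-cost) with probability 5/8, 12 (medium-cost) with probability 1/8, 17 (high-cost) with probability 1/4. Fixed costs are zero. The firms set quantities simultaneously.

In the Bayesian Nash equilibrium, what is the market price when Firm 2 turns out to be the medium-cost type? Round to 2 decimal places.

27.31

Type-c best response for Firm 2: q₂(c) = (56 − c)/2 − q₁/2.
Firm 1 maximizes expected profit; its first-order condition is 56 − 2q₁ − E[q₂] − 13 = 0.
Substituting E[q₂] and solving: E[c₂] = 10.125, so q₁ = (56 − 2·13 + 10.125)/3 = 13.375.
q₂(medium-cost) = 15.3125, so P = 56 − (13.375 + 15.3125) = 27.3125.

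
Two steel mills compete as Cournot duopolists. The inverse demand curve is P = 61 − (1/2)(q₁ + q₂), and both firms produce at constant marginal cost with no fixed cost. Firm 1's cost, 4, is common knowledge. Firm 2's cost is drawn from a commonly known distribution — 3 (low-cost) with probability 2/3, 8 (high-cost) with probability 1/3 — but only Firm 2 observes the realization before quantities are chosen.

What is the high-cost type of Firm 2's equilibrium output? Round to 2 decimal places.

33.78

Type-c best response for Firm 2: q₂(c) = (61 − c) − q₁/2.
Firm 1 maximizes expected profit; its first-order condition is 61 − q₁ − (1/2)E[q₂] − 4 = 0.
Substituting E[q₂] and solving: E[c₂] = 4.66667, so q₁ = (61 − 2·4 + 4.66667)/(3/2) = 38.4444.
q₂(high-cost) = (61 − 8 − (1/2)·38.4444) = 33.7778.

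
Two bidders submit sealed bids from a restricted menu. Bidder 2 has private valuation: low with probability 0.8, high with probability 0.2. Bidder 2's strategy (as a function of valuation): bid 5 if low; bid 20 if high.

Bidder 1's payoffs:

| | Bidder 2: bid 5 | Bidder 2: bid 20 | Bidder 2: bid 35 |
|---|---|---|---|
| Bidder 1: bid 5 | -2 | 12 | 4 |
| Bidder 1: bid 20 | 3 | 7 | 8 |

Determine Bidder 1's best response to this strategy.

bid 20

E[bid 5] = 0.8·(-2) + 0.2·(12) = 0.8
E[bid 20] = 0.8·(3) + 0.2·(7) = 3.8
Best response: bid 20 (3.8 is the largest).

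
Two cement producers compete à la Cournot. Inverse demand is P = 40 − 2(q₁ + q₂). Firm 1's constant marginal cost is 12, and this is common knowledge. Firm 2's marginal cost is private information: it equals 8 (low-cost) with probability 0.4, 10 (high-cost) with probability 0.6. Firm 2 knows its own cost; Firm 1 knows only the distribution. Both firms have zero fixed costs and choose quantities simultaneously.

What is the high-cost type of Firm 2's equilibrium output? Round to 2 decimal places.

5.40

Firm 2 with cost c maximizes (40 − 2(q₁+q₂) − c)·q₂, giving q₂(c) = (40 − c − 2q₁)/4.
E[c₂] = 0.4·8 + 0.6·10 = 9.2
Firm 1's FOC against E[q₂] yields q₁ = (40 − 2·12 + E[c₂])/6 = (40 − 24 + 9.2)/6 = 4.2.
q₂(high-cost) = (40 − 10 − 2·4.2)/4 = 5.4.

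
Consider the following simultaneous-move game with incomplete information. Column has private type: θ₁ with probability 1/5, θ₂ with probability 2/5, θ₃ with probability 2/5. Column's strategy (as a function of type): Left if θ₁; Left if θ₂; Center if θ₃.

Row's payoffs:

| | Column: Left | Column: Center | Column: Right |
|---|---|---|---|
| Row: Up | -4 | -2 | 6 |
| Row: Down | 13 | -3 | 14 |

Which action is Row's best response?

Down

E[Up] = 1/5·(-4) + 2/5·(-4) + 2/5·(-2) = -16/5
E[Down] = 1/5·(13) + 2/5·(13) + 2/5·(-3) = 33/5
Best response: Down (33/5 is the largest).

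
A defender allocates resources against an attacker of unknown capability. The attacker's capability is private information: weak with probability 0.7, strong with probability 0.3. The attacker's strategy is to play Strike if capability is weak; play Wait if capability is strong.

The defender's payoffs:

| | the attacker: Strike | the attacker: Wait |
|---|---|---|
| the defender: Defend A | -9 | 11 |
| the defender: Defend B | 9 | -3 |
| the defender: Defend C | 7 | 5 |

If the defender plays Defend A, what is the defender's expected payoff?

E[Defend A] = 0.7·(-9) + 0.3·11 = (-6.3) + 3.3 = -3

-3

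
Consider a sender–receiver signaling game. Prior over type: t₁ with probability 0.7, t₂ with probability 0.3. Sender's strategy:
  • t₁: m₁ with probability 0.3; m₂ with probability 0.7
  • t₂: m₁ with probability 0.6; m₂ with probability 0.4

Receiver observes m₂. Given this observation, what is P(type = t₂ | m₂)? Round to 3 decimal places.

0.197

P(m₂) = 0.7·0.7 + 0.3·0.4 = 0.61
P(t₂ | m₂) = (0.3·0.4) / 0.61 = 0.12 / 0.61 = 0.196721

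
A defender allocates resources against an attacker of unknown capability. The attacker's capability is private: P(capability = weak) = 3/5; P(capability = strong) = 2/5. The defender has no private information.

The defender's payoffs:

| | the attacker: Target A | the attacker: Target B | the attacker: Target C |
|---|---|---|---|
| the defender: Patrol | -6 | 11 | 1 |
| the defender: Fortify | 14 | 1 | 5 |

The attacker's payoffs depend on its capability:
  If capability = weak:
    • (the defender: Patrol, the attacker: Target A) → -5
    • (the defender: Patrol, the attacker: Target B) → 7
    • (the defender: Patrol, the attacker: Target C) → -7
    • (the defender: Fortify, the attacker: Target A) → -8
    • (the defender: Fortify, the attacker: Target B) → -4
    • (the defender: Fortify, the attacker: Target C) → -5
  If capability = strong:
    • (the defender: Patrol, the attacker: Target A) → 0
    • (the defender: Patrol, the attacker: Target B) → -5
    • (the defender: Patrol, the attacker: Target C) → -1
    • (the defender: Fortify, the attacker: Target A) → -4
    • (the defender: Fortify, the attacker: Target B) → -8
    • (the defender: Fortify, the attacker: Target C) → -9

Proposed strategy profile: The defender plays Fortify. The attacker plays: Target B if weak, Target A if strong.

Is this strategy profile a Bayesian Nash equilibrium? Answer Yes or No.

A profile is a BNE iff every type of every player is best-responding given beliefs about the other side.
The defender plays Fortify: E[Fortify] = 3/5·(1) + 2/5·(14) = 31/5; E[Patrol] = 21/5. Best-responding. ✓
The attacker (capability weak), facing Fortify: Target A gives -8, Target B gives -4, Target C gives -5. Proposed Target B is best. ✓
The attacker (capability strong), facing Fortify: Target A gives -4, Target B gives -8, Target C gives -9. Proposed Target A is best. ✓

Yes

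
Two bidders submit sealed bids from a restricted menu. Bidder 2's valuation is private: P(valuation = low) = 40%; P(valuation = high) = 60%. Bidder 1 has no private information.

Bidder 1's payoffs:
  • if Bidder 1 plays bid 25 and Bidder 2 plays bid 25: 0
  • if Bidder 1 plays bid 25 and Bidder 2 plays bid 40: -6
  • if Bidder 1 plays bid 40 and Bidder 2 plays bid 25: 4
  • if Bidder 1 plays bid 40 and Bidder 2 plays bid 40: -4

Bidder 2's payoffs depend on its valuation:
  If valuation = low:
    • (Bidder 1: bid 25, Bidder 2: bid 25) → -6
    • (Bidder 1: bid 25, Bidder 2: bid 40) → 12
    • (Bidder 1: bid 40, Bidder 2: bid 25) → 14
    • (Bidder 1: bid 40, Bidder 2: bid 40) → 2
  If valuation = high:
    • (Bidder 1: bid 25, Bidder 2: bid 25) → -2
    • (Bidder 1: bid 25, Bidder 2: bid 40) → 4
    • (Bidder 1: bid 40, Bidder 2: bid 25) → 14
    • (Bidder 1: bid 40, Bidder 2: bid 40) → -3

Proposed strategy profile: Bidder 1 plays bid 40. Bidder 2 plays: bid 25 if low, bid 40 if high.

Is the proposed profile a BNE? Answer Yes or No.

No

Bidder 1 plays bid 40: E[bid 40] = 0.4·(4) + 0.6·(-4) = -0.8; E[bid 25] = -3.6. Best-responding. ✓
Bidder 2 (valuation low), facing bid 40: bid 25 gives 14, bid 40 gives 2. Proposed bid 25 is best. ✓
Bidder 2 (valuation high), facing bid 40: bid 25 gives 14, bid 40 gives -3. Proposed bid 40 is not best — profitable deviation exists. ✗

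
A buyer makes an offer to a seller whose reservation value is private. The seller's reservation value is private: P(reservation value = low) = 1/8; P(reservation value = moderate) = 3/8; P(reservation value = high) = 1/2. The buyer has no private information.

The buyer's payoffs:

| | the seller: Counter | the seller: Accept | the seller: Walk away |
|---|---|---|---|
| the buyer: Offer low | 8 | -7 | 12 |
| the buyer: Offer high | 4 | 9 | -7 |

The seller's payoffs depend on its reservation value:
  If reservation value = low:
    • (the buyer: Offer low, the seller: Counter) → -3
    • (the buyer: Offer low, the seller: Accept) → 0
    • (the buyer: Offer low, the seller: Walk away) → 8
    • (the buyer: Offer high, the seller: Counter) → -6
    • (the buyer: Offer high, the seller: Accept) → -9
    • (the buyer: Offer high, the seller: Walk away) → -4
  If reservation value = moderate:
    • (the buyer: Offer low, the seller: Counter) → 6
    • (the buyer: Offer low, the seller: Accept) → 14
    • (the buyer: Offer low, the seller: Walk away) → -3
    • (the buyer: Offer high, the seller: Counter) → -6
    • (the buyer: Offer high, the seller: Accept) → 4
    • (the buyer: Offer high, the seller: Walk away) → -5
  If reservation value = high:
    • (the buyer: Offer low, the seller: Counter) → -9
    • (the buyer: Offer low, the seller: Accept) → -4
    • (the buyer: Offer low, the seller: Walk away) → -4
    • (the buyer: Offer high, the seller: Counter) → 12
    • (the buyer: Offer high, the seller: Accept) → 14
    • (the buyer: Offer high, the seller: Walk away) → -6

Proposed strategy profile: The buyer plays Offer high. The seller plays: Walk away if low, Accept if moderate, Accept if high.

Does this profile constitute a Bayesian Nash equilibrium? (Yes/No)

The buyer plays Offer high: E[Offer high] = 1/8·(-7) + 3/8·(9) + 1/2·(9) = 7; E[Offer low] = -37/8. Best-responding. ✓
The seller (reservation value low), facing Offer high: Counter gives -6, Accept gives -9, Walk away gives -4. Proposed Walk away is best. ✓
The seller (reservation value moderate), facing Offer high: Counter gives -6, Accept gives 4, Walk away gives -5. Proposed Accept is best. ✓
The seller (reservation value high), facing Offer high: Counter gives 12, Accept gives 14, Walk away gives -6. Proposed Accept is best. ✓

Yes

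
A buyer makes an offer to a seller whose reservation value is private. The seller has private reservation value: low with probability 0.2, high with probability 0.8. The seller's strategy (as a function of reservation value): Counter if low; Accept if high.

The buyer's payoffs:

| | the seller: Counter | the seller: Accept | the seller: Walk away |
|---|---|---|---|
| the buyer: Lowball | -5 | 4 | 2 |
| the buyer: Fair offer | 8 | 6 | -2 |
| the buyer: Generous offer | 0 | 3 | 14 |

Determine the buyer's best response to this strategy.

Compute the buyer's expected payoff for each action, taking the expectation over the seller's type.
E[Lowball] = 0.2·(-5) + 0.8·(4) = 2.2
E[Fair offer] = 0.2·(8) + 0.8·(6) = 6.4
E[Generous offer] = 0.2·(0) + 0.8·(3) = 2.4
Best response: Fair offer (6.4 is the largest).

Fair offer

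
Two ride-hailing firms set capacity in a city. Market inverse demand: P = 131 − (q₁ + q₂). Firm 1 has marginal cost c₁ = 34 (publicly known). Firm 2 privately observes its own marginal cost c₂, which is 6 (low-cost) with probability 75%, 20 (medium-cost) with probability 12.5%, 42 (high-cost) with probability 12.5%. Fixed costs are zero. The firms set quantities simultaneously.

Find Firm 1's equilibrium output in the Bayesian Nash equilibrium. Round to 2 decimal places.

25.08

Type-c best response for Firm 2: q₂(c) = (131 − c)/2 − q₁/2.
Firm 1 maximizes expected profit; its first-order condition is 131 − 2q₁ − E[q₂] − 34 = 0.
Substituting E[q₂] and solving: E[c₂] = 12.25, so q₁ = (131 − 2·34 + 12.25)/3 = 25.0833.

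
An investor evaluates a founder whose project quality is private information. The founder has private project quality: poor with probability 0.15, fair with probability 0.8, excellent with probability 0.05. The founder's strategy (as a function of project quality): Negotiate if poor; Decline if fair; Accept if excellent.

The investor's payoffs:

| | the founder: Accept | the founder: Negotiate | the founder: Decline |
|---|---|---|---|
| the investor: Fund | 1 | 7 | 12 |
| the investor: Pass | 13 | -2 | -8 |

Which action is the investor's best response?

Fund

E[Fund] = 0.15·(7) + 0.8·(12) + 0.05·(1) = 10.7
E[Pass] = 0.15·(-2) + 0.8·(-8) + 0.05·(13) = -6.05
Best response: Fund (10.7 is the largest).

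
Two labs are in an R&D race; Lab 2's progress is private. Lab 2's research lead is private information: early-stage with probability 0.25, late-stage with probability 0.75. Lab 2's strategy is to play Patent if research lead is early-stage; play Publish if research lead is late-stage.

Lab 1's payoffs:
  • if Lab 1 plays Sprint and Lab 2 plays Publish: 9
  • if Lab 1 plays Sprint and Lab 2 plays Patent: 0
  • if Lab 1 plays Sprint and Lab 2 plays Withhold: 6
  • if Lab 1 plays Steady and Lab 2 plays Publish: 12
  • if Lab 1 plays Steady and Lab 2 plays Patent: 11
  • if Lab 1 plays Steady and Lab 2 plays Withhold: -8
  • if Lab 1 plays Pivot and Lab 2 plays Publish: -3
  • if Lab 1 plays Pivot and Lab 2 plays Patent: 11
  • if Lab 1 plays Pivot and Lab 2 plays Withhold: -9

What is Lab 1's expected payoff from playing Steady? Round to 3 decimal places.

11.750

E[Steady] = 0.25·11 + 0.75·12 = 2.75 + 9 = 11.75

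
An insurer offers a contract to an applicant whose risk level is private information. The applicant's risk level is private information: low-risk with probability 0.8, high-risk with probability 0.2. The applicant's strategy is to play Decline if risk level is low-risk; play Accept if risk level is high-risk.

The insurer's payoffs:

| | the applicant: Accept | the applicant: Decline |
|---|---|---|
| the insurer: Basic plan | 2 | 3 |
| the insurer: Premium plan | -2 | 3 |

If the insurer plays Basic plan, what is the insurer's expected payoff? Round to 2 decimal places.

E[Basic plan] = 0.8·3 + 0.2·2 = 2.4 + 0.4 = 2.8

2.80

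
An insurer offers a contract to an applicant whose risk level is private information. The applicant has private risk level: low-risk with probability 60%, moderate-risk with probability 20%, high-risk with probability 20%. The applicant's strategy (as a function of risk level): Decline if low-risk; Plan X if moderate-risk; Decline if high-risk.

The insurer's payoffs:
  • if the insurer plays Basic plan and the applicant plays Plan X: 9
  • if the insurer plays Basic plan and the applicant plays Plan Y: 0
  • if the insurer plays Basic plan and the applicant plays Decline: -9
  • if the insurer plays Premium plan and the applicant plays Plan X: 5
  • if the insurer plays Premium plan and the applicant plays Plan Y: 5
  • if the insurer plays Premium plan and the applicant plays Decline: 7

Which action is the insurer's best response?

Compute the insurer's expected payoff for each action, taking the expectation over the applicant's type.
E[Basic plan] = 0.6·(-9) + 0.2·(9) + 0.2·(-9) = -5.4
E[Premium plan] = 0.6·(7) + 0.2·(5) + 0.2·(7) = 6.6
Best response: Premium plan (6.6 is the largest).

Premium plan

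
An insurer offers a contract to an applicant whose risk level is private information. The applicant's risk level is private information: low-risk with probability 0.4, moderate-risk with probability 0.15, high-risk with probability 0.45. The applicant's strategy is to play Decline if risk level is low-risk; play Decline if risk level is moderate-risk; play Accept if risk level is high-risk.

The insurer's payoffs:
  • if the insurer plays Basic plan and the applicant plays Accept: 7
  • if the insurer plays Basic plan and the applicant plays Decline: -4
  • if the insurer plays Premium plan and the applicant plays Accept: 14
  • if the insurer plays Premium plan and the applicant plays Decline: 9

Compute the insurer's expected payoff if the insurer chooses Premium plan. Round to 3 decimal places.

Take the expectation over the applicant's risk level, weighting each type's action by its prior probability.
E[Premium plan] = 0.4·9 + 0.15·9 + 0.45·14 = 3.6 + 1.35 + 6.3 = 11.25

11.250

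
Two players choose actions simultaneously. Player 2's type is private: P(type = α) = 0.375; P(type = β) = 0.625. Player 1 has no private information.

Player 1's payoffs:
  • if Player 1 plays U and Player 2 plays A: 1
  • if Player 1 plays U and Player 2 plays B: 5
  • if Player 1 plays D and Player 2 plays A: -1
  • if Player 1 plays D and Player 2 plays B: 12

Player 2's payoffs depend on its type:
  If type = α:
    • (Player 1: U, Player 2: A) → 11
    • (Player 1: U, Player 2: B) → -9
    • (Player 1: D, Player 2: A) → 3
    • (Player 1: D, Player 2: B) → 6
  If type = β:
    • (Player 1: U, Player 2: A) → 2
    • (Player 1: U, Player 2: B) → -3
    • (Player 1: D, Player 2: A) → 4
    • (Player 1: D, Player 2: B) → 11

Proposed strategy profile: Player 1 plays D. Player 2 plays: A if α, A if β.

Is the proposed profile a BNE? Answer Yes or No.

No

Player 1 plays D: E[D] = 0.375·(-1) + 0.625·(-1) = -1; E[U] = 1. Not best-responding. ✗
Player 2 (type α), facing D: A gives 3, B gives 6. Proposed A is not best — profitable deviation exists. ✗
Player 2 (type β), facing D: A gives 4, B gives 11. Proposed A is not best — profitable deviation exists. ✗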